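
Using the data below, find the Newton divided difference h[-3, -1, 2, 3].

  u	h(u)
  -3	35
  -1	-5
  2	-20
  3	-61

-2

h[-3,-1] = (-5 - 35) / (-1 - (-3)) = -20
h[-1,2] = (-20 - (-5)) / (2 - (-1)) = -5
h[2,3] = (-61 - (-20)) / (3 - 2) = -41
h[-3,-1,2] = (-5 - (-20)) / (2 - (-3)) = 3
h[-1,2,3] = (-41 - (-5)) / (3 - (-1)) = -9
h[-3,-1,2,3] = (-9 - 3) / (3 - (-3)) = -2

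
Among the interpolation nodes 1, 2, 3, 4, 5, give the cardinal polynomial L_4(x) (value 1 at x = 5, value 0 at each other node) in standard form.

L_4(x) = (1/24)x^4 - (5/12)x^3 + (35/24)x^2 - (25/12)x + 1

L_4(x) = (x - 1)(x - 2)(x - 3)(x - 4) / [(4)·(3)·(2)·(1)]
       = (x^4 - 10x^3 + 35x^2 - 50x + 24) / (24)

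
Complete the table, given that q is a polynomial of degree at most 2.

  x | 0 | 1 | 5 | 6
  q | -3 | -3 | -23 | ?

The 3 known values determine q uniquely (degree ≤ 2).
L_0(6) = (5)·(1)/[(-1)·(-5)] = 1
L_1(6) = (6)·(1)/[(1)·(-4)] = -3/2
L_2(6) = (6)·(5)/[(5)·(4)] = 3/2
Sum: (-3)·(1) + (-3)·(-3/2) + (-23)·(3/2) = -33

-33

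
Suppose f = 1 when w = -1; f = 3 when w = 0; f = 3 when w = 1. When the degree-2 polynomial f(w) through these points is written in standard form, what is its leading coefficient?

-1

Build the Lagrange basis polynomials:
L_0(w) = w(w - 1) / [2] = (1/2)w^2 - (1/2)w
L_1(w) = (w + 1)(w - 1) / [-1] = -w^2 + 1
L_2(w) = (w + 1)w / [2] = (1/2)w^2 + (1/2)w
f(w) = 1·L_0 + 3·L_1 + 3·L_2
Only the coefficient of w^2 is needed; take it from each L_i and combine:
1·(1/2) + 3·(-1) + 3·(1/2) = -1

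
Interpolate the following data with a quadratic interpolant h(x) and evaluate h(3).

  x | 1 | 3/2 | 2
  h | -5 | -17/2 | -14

-31

Using Newton's divided-difference form:
h[1,3/2] = (-17/2 - (-5)) / (3/2 - 1) = -7
h[3/2,2] = (-14 - (-17/2)) / (2 - 3/2) = -11
h[1,3/2,2] = (-11 - (-7)) / (2 - 1) = -4
h(3) = -5 + (-7)·(2) + (-4)·(2)·(3/2) = -31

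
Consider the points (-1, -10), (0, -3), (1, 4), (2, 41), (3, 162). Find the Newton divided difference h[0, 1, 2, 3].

9

h[0,1] = (4 - (-3)) / (1 - 0) = 7
h[1,2] = (41 - 4) / (2 - 1) = 37
h[2,3] = (162 - 41) / (3 - 2) = 121
h[0,1,2] = (37 - 7) / (2 - 0) = 15
h[1,2,3] = (121 - 37) / (3 - 1) = 42
h[0,1,2,3] = (42 - 15) / (3 - 0) = 9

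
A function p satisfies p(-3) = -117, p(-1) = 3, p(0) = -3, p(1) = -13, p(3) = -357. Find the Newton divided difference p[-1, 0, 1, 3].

-13

p[-1,0] = (-3 - 3) / (0 - (-1)) = -6
p[0,1] = (-13 - (-3)) / (1 - 0) = -10
p[1,3] = (-357 - (-13)) / (3 - 1) = -172
p[-1,0,1] = (-10 - (-6)) / (1 - (-1)) = -2
p[0,1,3] = (-172 - (-10)) / (3 - 0) = -54
p[-1,0,1,3] = (-54 - (-2)) / (3 - (-1)) = -13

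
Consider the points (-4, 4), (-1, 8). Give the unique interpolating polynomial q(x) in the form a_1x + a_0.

q(x) = (4/3)x + 28/3

Build the Lagrange basis polynomials:
L_0(x) = (x + 1) / [-3] = -(1/3)x - 1/3
L_1(x) = (x + 4) / [3] = (1/3)x + 4/3
q(x) = 4·L_0 + 8·L_1
  4·L_0(x) = -(4/3)x - 4/3
  8·L_1(x) = (8/3)x + 32/3
Adding term by term: (4/3)x + 28/3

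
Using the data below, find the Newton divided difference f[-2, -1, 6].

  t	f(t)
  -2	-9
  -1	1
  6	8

f[-2,-1] = (1 - (-9)) / (-1 - (-2)) = 10
f[-1,6] = (8 - 1) / (6 - (-1)) = 1
f[-2,-1,6] = (1 - 10) / (6 - (-2)) = -9/8

-9/8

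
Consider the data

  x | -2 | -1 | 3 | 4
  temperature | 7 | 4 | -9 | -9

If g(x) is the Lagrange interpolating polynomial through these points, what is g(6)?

-1/5

Evaluate each Lagrange basis at x = 6:
L_0(6) = (7)·(3)·(2)/[(-1)·(-5)·(-6)] = -7/5
L_1(6) = (8)·(3)·(2)/[(1)·(-4)·(-5)] = 12/5
L_2(6) = (8)·(7)·(2)/[(5)·(4)·(-1)] = -28/5
L_3(6) = (8)·(7)·(3)/[(6)·(5)·(1)] = 28/5
Sum: 7·(-7/5) + 4·(12/5) + (-9)·(-28/5) + (-9)·(28/5) = -1/5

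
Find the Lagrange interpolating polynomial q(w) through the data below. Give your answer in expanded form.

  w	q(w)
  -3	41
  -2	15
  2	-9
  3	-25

Build the Lagrange basis polynomials:
L_0(w) = (w + 2)(w - 2)(w - 3) / [-30] = -(1/30)w^3 + (1/10)w^2 + (2/15)w - 2/5
L_1(w) = (w + 3)(w - 2)(w - 3) / [20] = (1/20)w^3 - (1/10)w^2 - (9/20)w + 9/10
L_2(w) = (w + 3)(w + 2)(w - 3) / [-20] = -(1/20)w^3 - (1/10)w^2 + (9/20)w + 9/10
L_3(w) = (w + 3)(w + 2)(w - 2) / [30] = (1/30)w^3 + (1/10)w^2 - (2/15)w - 2/5
q(w) = 41·L_0 + 15·L_1 + (-9)·L_2 + (-25)·L_3
  41·L_0(w) = -(41/30)w^3 + (41/10)w^2 + (82/15)w - 82/5
  15·L_1(w) = (3/4)w^3 - (3/2)w^2 - (27/4)w + 27/2
  (-9)·L_2(w) = (9/20)w^3 + (9/10)w^2 - (81/20)w - 81/10
  (-25)·L_3(w) = -(5/6)w^3 - (5/2)w^2 + (10/3)w + 10
Adding term by term: -w^3 + w^2 - 2w - 1

q(w) = -w^3 + w^2 - 2w - 1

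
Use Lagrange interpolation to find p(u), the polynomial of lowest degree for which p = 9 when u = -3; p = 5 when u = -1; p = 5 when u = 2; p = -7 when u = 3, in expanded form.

Build the Lagrange basis polynomials:
L_0(u) = (u + 1)(u - 2)(u - 3) / [-60] = -(1/60)u^3 + (1/15)u^2 - (1/60)u - 1/10
L_1(u) = (u + 3)(u - 2)(u - 3) / [24] = (1/24)u^3 - (1/12)u^2 - (3/8)u + 3/4
L_2(u) = (u + 3)(u + 1)(u - 3) / [-15] = -(1/15)u^3 - (1/15)u^2 + (3/5)u + 3/5
L_3(u) = (u + 3)(u + 1)(u - 2) / [24] = (1/24)u^3 + (1/12)u^2 - (5/24)u - 1/4
p(u) = 9·L_0 + 5·L_1 + 5·L_2 + (-7)·L_3
  9·L_0(u) = -(3/20)u^3 + (3/5)u^2 - (3/20)u - 9/10
  5·L_1(u) = (5/24)u^3 - (5/12)u^2 - (15/8)u + 15/4
  5·L_2(u) = -(1/3)u^3 - (1/3)u^2 + 3u + 3
  (-7)·L_3(u) = -(7/24)u^3 - (7/12)u^2 + (35/24)u + 7/4
Adding term by term: -(17/30)u^3 - (11/15)u^2 + (73/30)u + 38/5

p(u) = -(17/30)u^3 - (11/15)u^2 + (73/30)u + 38/5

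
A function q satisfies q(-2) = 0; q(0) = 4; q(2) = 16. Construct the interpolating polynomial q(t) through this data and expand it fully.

q(t) = t^2 + 4t + 4

Build the Lagrange basis polynomials:
L_0(t) = t(t - 2) / [8] = (1/8)t^2 - (1/4)t
L_1(t) = (t + 2)(t - 2) / [-4] = -(1/4)t^2 + 1
L_2(t) = (t + 2)t / [8] = (1/8)t^2 + (1/4)t
q(t) = 0·L_0 + 4·L_1 + 16·L_2
  0·L_0(t) = 0
  4·L_1(t) = -t^2 + 4
  16·L_2(t) = 2t^2 + 4t
Adding term by term: t^2 + 4t + 4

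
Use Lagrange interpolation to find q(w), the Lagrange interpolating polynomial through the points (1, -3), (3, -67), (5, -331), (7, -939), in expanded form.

q(w) = -3w^3 + 2w^2 - w - 1

Build the Lagrange basis polynomials:
L_0(w) = (w - 3)(w - 5)(w - 7) / [-48] = -(1/48)w^3 + (5/16)w^2 - (71/48)w + 35/16
L_1(w) = (w - 1)(w - 5)(w - 7) / [16] = (1/16)w^3 - (13/16)w^2 + (47/16)w - 35/16
L_2(w) = (w - 1)(w - 3)(w - 7) / [-16] = -(1/16)w^3 + (11/16)w^2 - (31/16)w + 21/16
L_3(w) = (w - 1)(w - 3)(w - 5) / [48] = (1/48)w^3 - (3/16)w^2 + (23/48)w - 5/16
q(w) = (-3)·L_0 + (-67)·L_1 + (-331)·L_2 + (-939)·L_3
  (-3)·L_0(w) = (1/16)w^3 - (15/16)w^2 + (71/16)w - 105/16
  (-67)·L_1(w) = -(67/16)w^3 + (871/16)w^2 - (3149/16)w + 2345/16
  (-331)·L_2(w) = (331/16)w^3 - (3641/16)w^2 + (10261/16)w - 6951/16
  (-939)·L_3(w) = -(313/16)w^3 + (2817/16)w^2 - (7199/16)w + 4695/16
Adding term by term: -3w^3 + 2w^2 - w - 1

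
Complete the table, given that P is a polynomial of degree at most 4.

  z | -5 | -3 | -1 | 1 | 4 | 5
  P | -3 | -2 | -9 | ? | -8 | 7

The 5 known values determine P uniquely (degree ≤ 4).
Evaluate each Lagrange basis at z = 1:
L_0(1) = (4)·(2)·(-3)·(-4)/[(-2)·(-4)·(-9)·(-10)] = 2/15
L_1(1) = (6)·(2)·(-3)·(-4)/[(2)·(-2)·(-7)·(-8)] = -9/14
L_2(1) = (6)·(4)·(-3)·(-4)/[(4)·(2)·(-5)·(-6)] = 6/5
L_3(1) = (6)·(4)·(2)·(-4)/[(9)·(7)·(5)·(-1)] = 64/105
L_4(1) = (6)·(4)·(2)·(-3)/[(10)·(8)·(6)·(1)] = -3/10
Sum: (-3)·(2/15) + (-2)·(-9/14) + (-9)·(6/5) + (-8)·(64/105) + 7·(-3/10) = -3547/210

-3547/210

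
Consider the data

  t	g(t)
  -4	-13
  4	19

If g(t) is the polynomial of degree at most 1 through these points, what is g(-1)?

-1

Evaluate each Lagrange basis at t = -1:
L_0(-1) = (-5)/[(-8)] = 5/8
L_1(-1) = (3)/[(8)] = 3/8
Sum: (-13)·(5/8) + 19·(3/8) = -1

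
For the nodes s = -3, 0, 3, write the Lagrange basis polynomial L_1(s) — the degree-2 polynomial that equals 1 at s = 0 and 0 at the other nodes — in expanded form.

L_1(s) = (s + 3)(s - 3) / [(3)·(-3)]
       = (s^2 - 9) / (-9)

L_1(s) = -(1/9)s^2 + 1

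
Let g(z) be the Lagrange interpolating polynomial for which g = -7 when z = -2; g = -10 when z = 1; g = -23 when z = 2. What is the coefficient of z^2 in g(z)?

-3

The leading coefficient equals the top divided difference g[-2,1,2].
g[-2,1] = (-10 - (-7)) / (1 - (-2)) = -1
g[1,2] = (-23 - (-10)) / (2 - 1) = -13
g[-2,1,2] = (-13 - (-1)) / (2 - (-2)) = -3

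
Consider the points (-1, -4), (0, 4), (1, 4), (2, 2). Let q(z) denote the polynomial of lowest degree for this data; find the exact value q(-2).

-26

Evaluate each Lagrange basis at z = -2:
L_0(-2) = (-2)·(-3)·(-4)/[(-1)·(-2)·(-3)] = 4
L_1(-2) = (-1)·(-3)·(-4)/[(1)·(-1)·(-2)] = -6
L_2(-2) = (-1)·(-2)·(-4)/[(2)·(1)·(-1)] = 4
L_3(-2) = (-1)·(-2)·(-3)/[(3)·(2)·(1)] = -1
Sum: (-4)·(4) + 4·(-6) + 4·(4) + 2·(-1) = -26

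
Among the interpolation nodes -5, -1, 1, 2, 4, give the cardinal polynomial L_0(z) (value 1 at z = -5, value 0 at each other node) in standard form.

L_0(z) = (1/1512)z^4 - (1/252)z^3 + (1/216)z^2 + (1/252)z - 1/189

L_0(z) = (z + 1)(z - 1)(z - 2)(z - 4) / [(-4)·(-6)·(-7)·(-9)]
       = (z^4 - 6z^3 + 7z^2 + 6z - 8) / (1512)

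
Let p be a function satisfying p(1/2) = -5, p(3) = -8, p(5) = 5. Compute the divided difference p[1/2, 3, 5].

77/45

p[1/2,3] = (-8 - (-5)) / (3 - 1/2) = -6/5
p[3,5] = (5 - (-8)) / (5 - 3) = 13/2
p[1/2,3,5] = (13/2 - (-6/5)) / (5 - 1/2) = 77/45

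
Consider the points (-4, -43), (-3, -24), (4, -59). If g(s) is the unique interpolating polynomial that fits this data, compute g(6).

Evaluate each Lagrange basis at s = 6:
L_0(6) = (9)·(2)/[(-1)·(-8)] = 9/4
L_1(6) = (10)·(2)/[(1)·(-7)] = -20/7
L_2(6) = (10)·(9)/[(8)·(7)] = 45/28
Sum: (-43)·(9/4) + (-24)·(-20/7) + (-59)·(45/28) = -123

-123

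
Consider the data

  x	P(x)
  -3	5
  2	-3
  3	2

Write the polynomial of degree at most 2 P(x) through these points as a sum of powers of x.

Newton's divided differences:
P[-3,2] = (-3 - 5) / (2 - (-3)) = -8/5
P[2,3] = (2 - (-3)) / (3 - 2) = 5
P[-3,2,3] = (5 - (-8/5)) / (3 - (-3)) = 11/10
P(x) = 5 + (-8/5)·(x + 3) + (11/10)·(x + 3)(x - 2)
Expanding: P(x) = (11/10)x^2 - (1/2)x - 32/5

P(x) = (11/10)x^2 - (1/2)x - 32/5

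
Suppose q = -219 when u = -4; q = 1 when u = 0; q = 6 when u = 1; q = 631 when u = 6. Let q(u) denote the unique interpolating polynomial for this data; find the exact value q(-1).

-6

L_0(-1) = (-1)·(-2)·(-7)/[(-4)·(-5)·(-10)] = 7/100
L_1(-1) = (3)·(-2)·(-7)/[(4)·(-1)·(-6)] = 7/4
L_2(-1) = (3)·(-1)·(-7)/[(5)·(1)·(-5)] = -21/25
L_3(-1) = (3)·(-1)·(-2)/[(10)·(6)·(5)] = 1/50
Sum: (-219)·(7/100) + 1·(7/4) + 6·(-21/25) + 631·(1/50) = -6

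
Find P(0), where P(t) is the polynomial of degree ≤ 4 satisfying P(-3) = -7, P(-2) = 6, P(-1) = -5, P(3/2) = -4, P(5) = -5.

-2999/196

Using Newton's divided-difference form:
P[-3,-2] = (6 - (-7)) / (-2 - (-3)) = 13
P[-2,-1] = (-5 - 6) / (-1 - (-2)) = -11
P[-1,3/2] = (-4 - (-5)) / (3/2 - (-1)) = 2/5
P[3/2,5] = (-5 - (-4)) / (5 - 3/2) = -2/7
P[-3,-2,-1] = (-11 - 13) / (-1 - (-3)) = -12
P[-2,-1,3/2] = (2/5 - (-11)) / (3/2 - (-2)) = 114/35
P[-1,3/2,5] = (-2/7 - 2/5) / (5 - (-1)) = -4/35
P[-3,-2,-1,3/2] = (114/35 - (-12)) / (3/2 - (-3)) = 356/105
P[-2,-1,3/2,5] = (-4/35 - 114/35) / (5 - (-2)) = -118/245
P[-3,-2,-1,3/2,5] = (-118/245 - 356/105) / (5 - (-3)) = -1423/2940
P(0) = -7 + 13·(3) + (-12)·(3)·(2) + (356/105)·(3)·(2)·(1) + (-1423/2940)·(3)·(2)·(1)·(-3/2) = -2999/196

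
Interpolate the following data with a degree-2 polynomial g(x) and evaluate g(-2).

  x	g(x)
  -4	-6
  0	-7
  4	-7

L_0(-2) = (-2)·(-6)/[(-4)·(-8)] = 3/8
L_1(-2) = (2)·(-6)/[(4)·(-4)] = 3/4
L_2(-2) = (2)·(-2)/[(8)·(4)] = -1/8
Sum: (-6)·(3/8) + (-7)·(3/4) + (-7)·(-1/8) = -53/8

-53/8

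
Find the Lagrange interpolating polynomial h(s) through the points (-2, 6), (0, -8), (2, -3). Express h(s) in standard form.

h(s) = (19/8)s^2 - (9/4)s - 8

Build the Lagrange basis polynomials:
L_0(s) = s(s - 2) / [8] = (1/8)s^2 - (1/4)s
L_1(s) = (s + 2)(s - 2) / [-4] = -(1/4)s^2 + 1
L_2(s) = (s + 2)s / [8] = (1/8)s^2 + (1/4)s
h(s) = 6·L_0 + (-8)·L_1 + (-3)·L_2
  6·L_0(s) = (3/4)s^2 - (3/2)s
  (-8)·L_1(s) = 2s^2 - 8
  (-3)·L_2(s) = -(3/8)s^2 - (3/4)s
Adding term by term: (19/8)s^2 - (9/4)s - 8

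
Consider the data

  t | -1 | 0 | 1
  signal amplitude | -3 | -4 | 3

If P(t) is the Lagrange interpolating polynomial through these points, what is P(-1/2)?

-9/2

Evaluate each Lagrange basis at t = -1/2:
L_0(-1/2) = (-1/2)·(-3/2)/[(-1)·(-2)] = 3/8
L_1(-1/2) = (1/2)·(-3/2)/[(1)·(-1)] = 3/4
L_2(-1/2) = (1/2)·(-1/2)/[(2)·(1)] = -1/8
Sum: (-3)·(3/8) + (-4)·(3/4) + 3·(-1/8) = -9/2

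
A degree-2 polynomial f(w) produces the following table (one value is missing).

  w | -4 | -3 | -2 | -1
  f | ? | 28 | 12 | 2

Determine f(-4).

The 3 known values determine f uniquely (degree ≤ 2).
L_0(-4) = (-2)·(-3)/[(-1)·(-2)] = 3
L_1(-4) = (-1)·(-3)/[(1)·(-1)] = -3
L_2(-4) = (-1)·(-2)/[(2)·(1)] = 1
Sum: 28·(3) + 12·(-3) + 2·(1) = 50

50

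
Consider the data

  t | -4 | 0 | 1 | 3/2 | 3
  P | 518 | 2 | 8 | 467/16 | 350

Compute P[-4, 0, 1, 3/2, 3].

3

P[-4,0] = (2 - 518) / (0 - (-4)) = -129
P[0,1] = (8 - 2) / (1 - 0) = 6
P[1,3/2] = (467/16 - 8) / (3/2 - 1) = 339/8
P[3/2,3] = (350 - 467/16) / (3 - 3/2) = 1711/8
P[-4,0,1] = (6 - (-129)) / (1 - (-4)) = 27
P[0,1,3/2] = (339/8 - 6) / (3/2 - 0) = 97/4
P[1,3/2,3] = (1711/8 - 339/8) / (3 - 1) = 343/4
P[-4,0,1,3/2] = (97/4 - 27) / (3/2 - (-4)) = -1/2
P[0,1,3/2,3] = (343/4 - 97/4) / (3 - 0) = 41/2
P[-4,0,1,3/2,3] = (41/2 - (-1/2)) / (3 - (-4)) = 3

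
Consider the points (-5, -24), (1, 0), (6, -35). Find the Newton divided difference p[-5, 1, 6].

-1

p[-5,1] = (0 - (-24)) / (1 - (-5)) = 4
p[1,6] = (-35 - 0) / (6 - 1) = -7
p[-5,1,6] = (-7 - 4) / (6 - (-5)) = -1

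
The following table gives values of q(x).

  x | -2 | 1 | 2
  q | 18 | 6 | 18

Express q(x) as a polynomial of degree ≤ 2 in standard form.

q(x) = 4x^2 + 2

Newton's divided differences:
q[-2,1] = (6 - 18) / (1 - (-2)) = -4
q[1,2] = (18 - 6) / (2 - 1) = 12
q[-2,1,2] = (12 - (-4)) / (2 - (-2)) = 4
q(x) = 18 + (-4)·(x + 2) + 4·(x + 2)(x - 1)
Expanding: q(x) = 4x^2 + 2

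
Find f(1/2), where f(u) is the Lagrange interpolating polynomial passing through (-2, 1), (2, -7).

-4

L_0(1/2) = (-3/2)/[(-4)] = 3/8
L_1(1/2) = (5/2)/[(4)] = 5/8
Sum: 1·(3/8) + (-7)·(5/8) = -4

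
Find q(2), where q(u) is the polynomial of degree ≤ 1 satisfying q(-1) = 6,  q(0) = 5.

Evaluate each Lagrange basis at u = 2:
L_0(2) = (2)/[(-1)] = -2
L_1(2) = (3)/[(1)] = 3
Sum: 6·(-2) + 5·(3) = 3

3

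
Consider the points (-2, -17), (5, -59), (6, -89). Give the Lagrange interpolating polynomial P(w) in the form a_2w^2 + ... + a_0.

P(w) = -3w^2 + 3w + 1

Build the Lagrange basis polynomials:
L_0(w) = (w - 5)(w - 6) / [56] = (1/56)w^2 - (11/56)w + 15/28
L_1(w) = (w + 2)(w - 6) / [-7] = -(1/7)w^2 + (4/7)w + 12/7
L_2(w) = (w + 2)(w - 5) / [8] = (1/8)w^2 - (3/8)w - 5/4
P(w) = (-17)·L_0 + (-59)·L_1 + (-89)·L_2
  (-17)·L_0(w) = -(17/56)w^2 + (187/56)w - 255/28
  (-59)·L_1(w) = (59/7)w^2 - (236/7)w - 708/7
  (-89)·L_2(w) = -(89/8)w^2 + (267/8)w + 445/4
Adding term by term: -3w^2 + 3w + 1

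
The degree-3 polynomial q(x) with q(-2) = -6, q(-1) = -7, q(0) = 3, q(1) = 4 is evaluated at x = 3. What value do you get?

L_0(3) = (4)·(3)·(2)/[(-1)·(-2)·(-3)] = -4
L_1(3) = (5)·(3)·(2)/[(1)·(-1)·(-2)] = 15
L_2(3) = (5)·(4)·(2)/[(2)·(1)·(-1)] = -20
L_3(3) = (5)·(4)·(3)/[(3)·(2)·(1)] = 10
Sum: (-6)·(-4) + (-7)·(15) + 3·(-20) + 4·(10) = -101

-101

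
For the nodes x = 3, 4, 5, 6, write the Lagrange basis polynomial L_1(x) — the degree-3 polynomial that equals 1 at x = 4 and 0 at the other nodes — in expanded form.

L_1(x) = (1/2)x^3 - 7x^2 + (63/2)x - 45

L_1(x) = (x - 3)(x - 5)(x - 6) / [(1)·(-1)·(-2)]
       = (x^3 - 14x^2 + 63x - 90) / (2)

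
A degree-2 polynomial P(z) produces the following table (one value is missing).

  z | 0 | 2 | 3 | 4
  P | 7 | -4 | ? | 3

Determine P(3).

The 3 known values determine P uniquely (degree ≤ 2).
L_0(3) = (1)·(-1)/[(-2)·(-4)] = -1/8
L_1(3) = (3)·(-1)/[(2)·(-2)] = 3/4
L_2(3) = (3)·(1)/[(4)·(2)] = 3/8
Sum: 7·(-1/8) + (-4)·(3/4) + 3·(3/8) = -11/4

-11/4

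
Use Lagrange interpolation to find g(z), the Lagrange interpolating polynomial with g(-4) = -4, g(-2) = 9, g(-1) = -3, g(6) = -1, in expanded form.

L_0(z) = (z + 2)(z + 1)(z - 6) / [-60] = -(1/60)z^3 + (1/20)z^2 + (4/15)z + 1/5
L_1(z) = (z + 4)(z + 1)(z - 6) / [16] = (1/16)z^3 - (1/16)z^2 - (13/8)z - 3/2
L_2(z) = (z + 4)(z + 2)(z - 6) / [-21] = -(1/21)z^3 + (4/3)z + 16/7
L_3(z) = (z + 4)(z + 2)(z + 1) / [560] = (1/560)z^3 + (1/80)z^2 + (1/40)z + 1/70
g(z) = (-4)·L_0 + 9·L_1 + (-3)·L_2 + (-1)·L_3
  (-4)·L_0(z) = (1/15)z^3 - (1/5)z^2 - (16/15)z - 4/5
  9·L_1(z) = (9/16)z^3 - (9/16)z^2 - (117/8)z - 27/2
  (-3)·L_2(z) = (1/7)z^3 - 4z - 48/7
  (-1)·L_3(z) = -(1/560)z^3 - (1/80)z^2 - (1/40)z - 1/70
Adding term by term: (647/840)z^3 - (31/40)z^2 - (1183/60)z - 741/35

g(z) = (647/840)z^3 - (31/40)z^2 - (1183/60)z - 741/35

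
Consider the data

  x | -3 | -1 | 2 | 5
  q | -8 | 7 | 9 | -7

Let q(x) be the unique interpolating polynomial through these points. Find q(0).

L_0(0) = (1)·(-2)·(-5)/[(-2)·(-5)·(-8)] = -1/8
L_1(0) = (3)·(-2)·(-5)/[(2)·(-3)·(-6)] = 5/6
L_2(0) = (3)·(1)·(-5)/[(5)·(3)·(-3)] = 1/3
L_3(0) = (3)·(1)·(-2)/[(8)·(6)·(3)] = -1/24
Sum: (-8)·(-1/8) + 7·(5/6) + 9·(1/3) + (-7)·(-1/24) = 81/8

81/8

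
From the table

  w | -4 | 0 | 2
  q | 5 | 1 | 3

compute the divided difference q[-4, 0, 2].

q[-4,0] = (1 - 5) / (0 - (-4)) = -1
q[0,2] = (3 - 1) / (2 - 0) = 1
q[-4,0,2] = (1 - (-1)) / (2 - (-4)) = 1/3

1/3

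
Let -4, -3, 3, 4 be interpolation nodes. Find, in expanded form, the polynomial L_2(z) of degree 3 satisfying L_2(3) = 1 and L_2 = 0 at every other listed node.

L_2(z) = (z + 4)(z + 3)(z - 4) / [(7)·(6)·(-1)]
       = (z^3 + 3z^2 - 16z - 48) / (-42)

L_2(z) = -(1/42)z^3 - (1/14)z^2 + (8/21)z + 8/7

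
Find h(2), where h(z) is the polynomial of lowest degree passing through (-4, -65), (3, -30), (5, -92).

-11

Using Newton's divided-difference form:
h[-4,3] = (-30 - (-65)) / (3 - (-4)) = 5
h[3,5] = (-92 - (-30)) / (5 - 3) = -31
h[-4,3,5] = (-31 - 5) / (5 - (-4)) = -4
h(2) = -65 + 5·(6) + (-4)·(6)·(-1) = -11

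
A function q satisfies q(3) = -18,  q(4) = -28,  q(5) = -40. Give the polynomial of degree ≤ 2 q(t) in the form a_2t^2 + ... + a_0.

Newton's divided differences:
q[3,4] = (-28 - (-18)) / (4 - 3) = -10
q[4,5] = (-40 - (-28)) / (5 - 4) = -12
q[3,4,5] = (-12 - (-10)) / (5 - 3) = -1
q(t) = -18 + (-10)·(t - 3) + (-1)·(t - 3)(t - 4)
Expanding: q(t) = -t^2 - 3t

q(t) = -t^2 - 3t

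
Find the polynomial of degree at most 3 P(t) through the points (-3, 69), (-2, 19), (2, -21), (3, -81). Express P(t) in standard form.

P(t) = -3t^3 - t^2 + 2t + 3

Newton's divided differences:
P[-3,-2] = (19 - 69) / (-2 - (-3)) = -50
P[-2,2] = (-21 - 19) / (2 - (-2)) = -10
P[2,3] = (-81 - (-21)) / (3 - 2) = -60
P[-3,-2,2] = (-10 - (-50)) / (2 - (-3)) = 8
P[-2,2,3] = (-60 - (-10)) / (3 - (-2)) = -10
P[-3,-2,2,3] = (-10 - 8) / (3 - (-3)) = -3
P(t) = 69 + (-50)·(t + 3) + 8·(t + 3)(t + 2) + (-3)·(t + 3)(t + 2)(t - 2)
Expanding: P(t) = -3t^3 - t^2 + 2t + 3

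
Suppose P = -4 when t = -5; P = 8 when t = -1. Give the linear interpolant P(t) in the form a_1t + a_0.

L_0(t) = (t + 1) / [-4] = -(1/4)t - 1/4
L_1(t) = (t + 5) / [4] = (1/4)t + 5/4
P(t) = (-4)·L_0 + 8·L_1
  (-4)·L_0(t) = t + 1
  8·L_1(t) = 2t + 10
Adding term by term: 3t + 11

P(t) = 3t + 11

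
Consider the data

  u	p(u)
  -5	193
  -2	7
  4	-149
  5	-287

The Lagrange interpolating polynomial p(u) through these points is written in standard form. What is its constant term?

L_0(u) = (u + 2)(u - 4)(u - 5) / [-270] = -(1/270)u^3 + (7/270)u^2 - (1/135)u - 4/27
L_1(u) = (u + 5)(u - 4)(u - 5) / [126] = (1/126)u^3 - (2/63)u^2 - (25/126)u + 50/63
L_2(u) = (u + 5)(u + 2)(u - 5) / [-54] = -(1/54)u^3 - (1/27)u^2 + (25/54)u + 25/27
L_3(u) = (u + 5)(u + 2)(u - 4) / [70] = (1/70)u^3 + (3/70)u^2 - (9/35)u - 4/7
p(u) = 193·L_0 + 7·L_1 + (-149)·L_2 + (-287)·L_3
Only the constant term is needed; take it from each L_i and combine:
193·(-4/27) + 7·(50/63) + (-149)·(25/27) + (-287)·(-4/7) = 3

3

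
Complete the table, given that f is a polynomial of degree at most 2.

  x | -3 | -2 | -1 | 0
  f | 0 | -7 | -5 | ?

6

The 3 known values determine f uniquely (degree ≤ 2).
L_0(0) = (2)·(1)/[(-1)·(-2)] = 1
L_1(0) = (3)·(1)/[(1)·(-1)] = -3
L_2(0) = (3)·(2)/[(2)·(1)] = 3
Sum: 0 + (-7)·(-3) + (-5)·(3) = 6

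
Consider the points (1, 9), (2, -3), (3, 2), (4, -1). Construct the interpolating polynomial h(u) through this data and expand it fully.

Newton's divided differences:
h[1,2] = (-3 - 9) / (2 - 1) = -12
h[2,3] = (2 - (-3)) / (3 - 2) = 5
h[3,4] = (-1 - 2) / (4 - 3) = -3
h[1,2,3] = (5 - (-12)) / (3 - 1) = 17/2
h[2,3,4] = (-3 - 5) / (4 - 2) = -4
h[1,2,3,4] = (-4 - 17/2) / (4 - 1) = -25/6
h(u) = 9 + (-12)·(u - 1) + (17/2)·(u - 1)(u - 2) + (-25/6)·(u - 1)(u - 2)(u - 3)
Expanding: h(u) = -(25/6)u^3 + (67/2)u^2 - (250/3)u + 63

h(u) = -(25/6)u^3 + (67/2)u^2 - (250/3)u + 63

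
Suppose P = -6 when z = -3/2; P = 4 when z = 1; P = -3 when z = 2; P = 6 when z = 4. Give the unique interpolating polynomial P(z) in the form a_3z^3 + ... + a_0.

P(z) = (293/231)z^3 - (111/22)z^2 - (49/66)z + 656/77

Newton's divided differences:
P[-3/2,1] = (4 - (-6)) / (1 - (-3/2)) = 4
P[1,2] = (-3 - 4) / (2 - 1) = -7
P[2,4] = (6 - (-3)) / (4 - 2) = 9/2
P[-3/2,1,2] = (-7 - 4) / (2 - (-3/2)) = -22/7
P[1,2,4] = (9/2 - (-7)) / (4 - 1) = 23/6
P[-3/2,1,2,4] = (23/6 - (-22/7)) / (4 - (-3/2)) = 293/231
P(z) = -6 + 4·(z + 3/2) + (-22/7)·(z + 3/2)(z - 1) + (293/231)·(z + 3/2)(z - 1)(z - 2)
Expanding: P(z) = (293/231)z^3 - (111/22)z^2 - (49/66)z + 656/77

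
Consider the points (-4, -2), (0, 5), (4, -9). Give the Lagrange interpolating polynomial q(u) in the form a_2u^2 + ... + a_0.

q(u) = -(21/32)u^2 - (7/8)u + 5

Build the Lagrange basis polynomials:
L_0(u) = u(u - 4) / [32] = (1/32)u^2 - (1/8)u
L_1(u) = (u + 4)(u - 4) / [-16] = -(1/16)u^2 + 1
L_2(u) = (u + 4)u / [32] = (1/32)u^2 + (1/8)u
q(u) = (-2)·L_0 + 5·L_1 + (-9)·L_2
  (-2)·L_0(u) = -(1/16)u^2 + (1/4)u
  5·L_1(u) = -(5/16)u^2 + 5
  (-9)·L_2(u) = -(9/32)u^2 - (9/8)u
Adding term by term: -(21/32)u^2 - (7/8)u + 5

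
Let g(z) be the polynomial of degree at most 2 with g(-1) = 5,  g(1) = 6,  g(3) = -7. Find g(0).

L_0(0) = (-1)·(-3)/[(-2)·(-4)] = 3/8
L_1(0) = (1)·(-3)/[(2)·(-2)] = 3/4
L_2(0) = (1)·(-1)/[(4)·(2)] = -1/8
Sum: 5·(3/8) + 6·(3/4) + (-7)·(-1/8) = 29/4

29/4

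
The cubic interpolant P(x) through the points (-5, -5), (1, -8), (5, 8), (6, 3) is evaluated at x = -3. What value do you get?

Using Newton's divided-difference form:
P[-5,1] = (-8 - (-5)) / (1 - (-5)) = -1/2
P[1,5] = (8 - (-8)) / (5 - 1) = 4
P[5,6] = (3 - 8) / (6 - 5) = -5
P[-5,1,5] = (4 - (-1/2)) / (5 - (-5)) = 9/20
P[1,5,6] = (-5 - 4) / (6 - 1) = -9/5
P[-5,1,5,6] = (-9/5 - 9/20) / (6 - (-5)) = -9/44
P(-3) = -5 + (-1/2)·(2) + (9/20)·(2)·(-4) + (-9/44)·(2)·(-4)·(-8) = -1248/55

-1248/55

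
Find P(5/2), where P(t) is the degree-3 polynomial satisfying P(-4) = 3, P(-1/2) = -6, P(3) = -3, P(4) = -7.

Evaluate each Lagrange basis at t = 5/2:
L_0(5/2) = (3)·(-1/2)·(-3/2)/[(-7/2)·(-7)·(-8)] = -9/784
L_1(5/2) = (13/2)·(-1/2)·(-3/2)/[(7/2)·(-7/2)·(-9/2)] = 13/147
L_2(5/2) = (13/2)·(3)·(-3/2)/[(7)·(7/2)·(-1)] = 117/98
L_3(5/2) = (13/2)·(3)·(-1/2)/[(8)·(9/2)·(1)] = -13/48
Sum: 3·(-9/784) + (-6)·(13/147) + (-3)·(117/98) + (-7)·(-13/48) = -2647/1176

-2647/1176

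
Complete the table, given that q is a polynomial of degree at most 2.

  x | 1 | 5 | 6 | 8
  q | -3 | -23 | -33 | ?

The 3 known values determine q uniquely (degree ≤ 2).
L_0(8) = (3)·(2)/[(-4)·(-5)] = 3/10
L_1(8) = (7)·(2)/[(4)·(-1)] = -7/2
L_2(8) = (7)·(3)/[(5)·(1)] = 21/5
Sum: (-3)·(3/10) + (-23)·(-7/2) + (-33)·(21/5) = -59

-59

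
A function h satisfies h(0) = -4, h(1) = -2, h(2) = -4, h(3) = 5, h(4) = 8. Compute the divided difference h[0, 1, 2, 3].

h[0,1] = (-2 - (-4)) / (1 - 0) = 2
h[1,2] = (-4 - (-2)) / (2 - 1) = -2
h[2,3] = (5 - (-4)) / (3 - 2) = 9
h[0,1,2] = (-2 - 2) / (2 - 0) = -2
h[1,2,3] = (9 - (-2)) / (3 - 1) = 11/2
h[0,1,2,3] = (11/2 - (-2)) / (3 - 0) = 5/2

5/2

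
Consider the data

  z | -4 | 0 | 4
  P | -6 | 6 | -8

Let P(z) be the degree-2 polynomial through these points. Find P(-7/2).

-197/64

Evaluate each Lagrange basis at z = -7/2:
L_0(-7/2) = (-7/2)·(-15/2)/[(-4)·(-8)] = 105/128
L_1(-7/2) = (1/2)·(-15/2)/[(4)·(-4)] = 15/64
L_2(-7/2) = (1/2)·(-7/2)/[(8)·(4)] = -7/128
Sum: (-6)·(105/128) + 6·(15/64) + (-8)·(-7/128) = -197/64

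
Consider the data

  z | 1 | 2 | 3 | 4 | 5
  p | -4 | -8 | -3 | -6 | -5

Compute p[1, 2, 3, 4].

p[1,2] = (-8 - (-4)) / (2 - 1) = -4
p[2,3] = (-3 - (-8)) / (3 - 2) = 5
p[3,4] = (-6 - (-3)) / (4 - 3) = -3
p[1,2,3] = (5 - (-4)) / (3 - 1) = 9/2
p[2,3,4] = (-3 - 5) / (4 - 2) = -4
p[1,2,3,4] = (-4 - 9/2) / (4 - 1) = -17/6

-17/6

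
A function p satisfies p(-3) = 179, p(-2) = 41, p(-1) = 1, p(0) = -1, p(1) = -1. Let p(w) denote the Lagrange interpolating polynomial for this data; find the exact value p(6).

449

L_0(6) = (8)·(7)·(6)·(5)/[(-1)·(-2)·(-3)·(-4)] = 70
L_1(6) = (9)·(7)·(6)·(5)/[(1)·(-1)·(-2)·(-3)] = -315
L_2(6) = (9)·(8)·(6)·(5)/[(2)·(1)·(-1)·(-2)] = 540
L_3(6) = (9)·(8)·(7)·(5)/[(3)·(2)·(1)·(-1)] = -420
L_4(6) = (9)·(8)·(7)·(6)/[(4)·(3)·(2)·(1)] = 126
Sum: 179·(70) + 41·(-315) + 1·(540) + (-1)·(-420) + (-1)·(126) = 449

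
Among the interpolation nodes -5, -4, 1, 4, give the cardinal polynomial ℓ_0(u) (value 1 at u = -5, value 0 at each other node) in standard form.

ℓ_0(u) = -(1/54)u^3 + (1/54)u^2 + (8/27)u - 8/27

ℓ_0(u) = (u + 4)(u - 1)(u - 4) / [(-1)·(-6)·(-9)]
       = (u^3 - u^2 - 16u + 16) / (-54)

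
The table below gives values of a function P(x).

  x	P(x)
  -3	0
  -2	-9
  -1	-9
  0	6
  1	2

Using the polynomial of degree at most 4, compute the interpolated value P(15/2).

Using Newton's divided-difference form:
P[-3,-2] = (-9 - 0) / (-2 - (-3)) = -9
P[-2,-1] = (-9 - (-9)) / (-1 - (-2)) = 0
P[-1,0] = (6 - (-9)) / (0 - (-1)) = 15
P[0,1] = (2 - 6) / (1 - 0) = -4
P[-3,-2,-1] = (0 - (-9)) / (-1 - (-3)) = 9/2
P[-2,-1,0] = (15 - 0) / (0 - (-2)) = 15/2
P[-1,0,1] = (-4 - 15) / (1 - (-1)) = -19/2
P[-3,-2,-1,0] = (15/2 - 9/2) / (0 - (-3)) = 1
P[-2,-1,0,1] = (-19/2 - 15/2) / (1 - (-2)) = -17/3
P[-3,-2,-1,0,1] = (-17/3 - 1) / (1 - (-3)) = -5/3
P(15/2) = 0 + (-9)·(21/2) + (9/2)·(21/2)·(19/2) + 1·(21/2)·(19/2)·(17/2) + (-5/3)·(21/2)·(19/2)·(17/2)·(15/2) = -150339/16

-150339/16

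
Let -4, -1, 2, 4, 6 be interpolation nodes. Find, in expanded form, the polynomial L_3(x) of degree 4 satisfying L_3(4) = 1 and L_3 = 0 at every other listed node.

L_3(x) = (x + 4)(x + 1)(x - 2)(x - 6) / [(8)·(5)·(2)·(-2)]
       = (x^4 - 3x^3 - 24x^2 + 28x + 48) / (-160)

L_3(x) = -(1/160)x^4 + (3/160)x^3 + (3/20)x^2 - (7/40)x - 3/10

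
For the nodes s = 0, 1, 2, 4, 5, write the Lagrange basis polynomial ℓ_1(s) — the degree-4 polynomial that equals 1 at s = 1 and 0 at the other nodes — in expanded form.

ℓ_1(s) = s(s - 2)(s - 4)(s - 5) / [(1)·(-1)·(-3)·(-4)]
       = (s^4 - 11s^3 + 38s^2 - 40s) / (-12)

ℓ_1(s) = -(1/12)s^4 + (11/12)s^3 - (19/6)s^2 + (10/3)s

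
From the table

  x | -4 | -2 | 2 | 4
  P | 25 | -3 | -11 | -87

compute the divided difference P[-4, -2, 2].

P[-4,-2] = (-3 - 25) / (-2 - (-4)) = -14
P[-2,2] = (-11 - (-3)) / (2 - (-2)) = -2
P[-4,-2,2] = (-2 - (-14)) / (2 - (-4)) = 2

2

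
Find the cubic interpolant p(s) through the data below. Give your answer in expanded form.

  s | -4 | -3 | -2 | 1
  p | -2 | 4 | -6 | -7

p(s) = (25/12)s^3 + (43/4)s^2 + (25/6)s - 24

Build the Lagrange basis polynomials:
L_0(s) = (s + 3)(s + 2)(s - 1) / [-10] = -(1/10)s^3 - (2/5)s^2 - (1/10)s + 3/5
L_1(s) = (s + 4)(s + 2)(s - 1) / [4] = (1/4)s^3 + (5/4)s^2 + (1/2)s - 2
L_2(s) = (s + 4)(s + 3)(s - 1) / [-6] = -(1/6)s^3 - s^2 - (5/6)s + 2
L_3(s) = (s + 4)(s + 3)(s + 2) / [60] = (1/60)s^3 + (3/20)s^2 + (13/30)s + 2/5
p(s) = (-2)·L_0 + 4·L_1 + (-6)·L_2 + (-7)·L_3
  (-2)·L_0(s) = (1/5)s^3 + (4/5)s^2 + (1/5)s - 6/5
  4·L_1(s) = s^3 + 5s^2 + 2s - 8
  (-6)·L_2(s) = s^3 + 6s^2 + 5s - 12
  (-7)·L_3(s) = -(7/60)s^3 - (21/20)s^2 - (91/30)s - 14/5
Adding term by term: (25/12)s^3 + (43/4)s^2 + (25/6)s - 24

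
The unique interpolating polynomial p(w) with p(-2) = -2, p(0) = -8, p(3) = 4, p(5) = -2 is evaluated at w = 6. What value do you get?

Using Newton's divided-difference form:
p[-2,0] = (-8 - (-2)) / (0 - (-2)) = -3
p[0,3] = (4 - (-8)) / (3 - 0) = 4
p[3,5] = (-2 - 4) / (5 - 3) = -3
p[-2,0,3] = (4 - (-3)) / (3 - (-2)) = 7/5
p[0,3,5] = (-3 - 4) / (5 - 0) = -7/5
p[-2,0,3,5] = (-7/5 - 7/5) / (5 - (-2)) = -2/5
p(6) = -2 + (-3)·(8) + (7/5)·(8)·(6) + (-2/5)·(8)·(6)·(3) = -82/5

-82/5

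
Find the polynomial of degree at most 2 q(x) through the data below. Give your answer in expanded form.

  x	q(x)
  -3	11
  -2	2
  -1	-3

Newton's divided differences:
q[-3,-2] = (2 - 11) / (-2 - (-3)) = -9
q[-2,-1] = (-3 - 2) / (-1 - (-2)) = -5
q[-3,-2,-1] = (-5 - (-9)) / (-1 - (-3)) = 2
q(x) = 11 + (-9)·(x + 3) + 2·(x + 3)(x + 2)
Expanding: q(x) = 2x^2 + x - 4

q(x) = 2x^2 + x - 4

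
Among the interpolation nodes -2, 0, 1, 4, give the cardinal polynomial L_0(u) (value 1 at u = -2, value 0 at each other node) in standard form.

L_0(u) = -(1/36)u^3 + (5/36)u^2 - (1/9)u

L_0(u) = u(u - 1)(u - 4) / [(-2)·(-3)·(-6)]
       = (u^3 - 5u^2 + 4u) / (-36)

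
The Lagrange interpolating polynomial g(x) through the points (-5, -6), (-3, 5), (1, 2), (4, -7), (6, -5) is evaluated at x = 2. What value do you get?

-428/297

L_0(2) = (5)·(1)·(-2)·(-4)/[(-2)·(-6)·(-9)·(-11)] = 10/297
L_1(2) = (7)·(1)·(-2)·(-4)/[(2)·(-4)·(-7)·(-9)] = -1/9
L_2(2) = (7)·(5)·(-2)·(-4)/[(6)·(4)·(-3)·(-5)] = 7/9
L_3(2) = (7)·(5)·(1)·(-4)/[(9)·(7)·(3)·(-2)] = 10/27
L_4(2) = (7)·(5)·(1)·(-2)/[(11)·(9)·(5)·(2)] = -7/99
Sum: (-6)·(10/297) + 5·(-1/9) + 2·(7/9) + (-7)·(10/27) + (-5)·(-7/99) = -428/297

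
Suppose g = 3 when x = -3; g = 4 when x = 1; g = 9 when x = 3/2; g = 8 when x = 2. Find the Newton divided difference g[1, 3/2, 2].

-12

g[1,3/2] = (9 - 4) / (3/2 - 1) = 10
g[3/2,2] = (8 - 9) / (2 - 3/2) = -2
g[1,3/2,2] = (-2 - 10) / (2 - 1) = -12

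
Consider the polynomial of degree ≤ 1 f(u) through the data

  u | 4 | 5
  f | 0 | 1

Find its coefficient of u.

1

Build the Lagrange basis polynomials:
L_0(u) = (u - 5) / [-1] = -u + 5
L_1(u) = (u - 4) / [1] = u - 4
f(u) = 0·L_0 + 1·L_1
Only the coefficient of u is needed; take it from each L_i and combine:
0·(-1) + 1·(1) = 1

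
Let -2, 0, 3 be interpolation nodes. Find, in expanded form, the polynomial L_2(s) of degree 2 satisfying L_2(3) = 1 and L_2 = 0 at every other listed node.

L_2(s) = (s + 2)s / [(5)·(3)]
       = (s^2 + 2s) / (15)

L_2(s) = (1/15)s^2 + (2/15)s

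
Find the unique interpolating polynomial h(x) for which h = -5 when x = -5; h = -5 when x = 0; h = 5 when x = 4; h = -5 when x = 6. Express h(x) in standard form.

Build the Lagrange basis polynomials:
L_0(x) = x(x - 4)(x - 6) / [-495] = -(1/495)x^3 + (2/99)x^2 - (8/165)x
L_1(x) = (x + 5)(x - 4)(x - 6) / [120] = (1/120)x^3 - (1/24)x^2 - (13/60)x + 1
L_2(x) = (x + 5)x(x - 6) / [-72] = -(1/72)x^3 + (1/72)x^2 + (5/12)x
L_3(x) = (x + 5)x(x - 4) / [132] = (1/132)x^3 + (1/132)x^2 - (5/33)x
h(x) = (-5)·L_0 + (-5)·L_1 + 5·L_2 + (-5)·L_3
  (-5)·L_0(x) = (1/99)x^3 - (10/99)x^2 + (8/33)x
  (-5)·L_1(x) = -(1/24)x^3 + (5/24)x^2 + (13/12)x - 5
  5·L_2(x) = -(5/72)x^3 + (5/72)x^2 + (25/12)x
  (-5)·L_3(x) = -(5/132)x^3 - (5/132)x^2 + (25/33)x
Adding term by term: -(5/36)x^3 + (5/36)x^2 + (25/6)x - 5

h(x) = -(5/36)x^3 + (5/36)x^2 + (25/6)x - 5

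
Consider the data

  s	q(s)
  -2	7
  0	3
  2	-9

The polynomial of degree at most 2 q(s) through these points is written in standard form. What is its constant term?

L_0(s) = s(s - 2) / [8] = (1/8)s^2 - (1/4)s
L_1(s) = (s + 2)(s - 2) / [-4] = -(1/4)s^2 + 1
L_2(s) = (s + 2)s / [8] = (1/8)s^2 + (1/4)s
q(s) = 7·L_0 + 3·L_1 + (-9)·L_2
Only the constant term is needed; take it from each L_i and combine:
7·(0) + 3·(1) + (-9)·(0) = 3

3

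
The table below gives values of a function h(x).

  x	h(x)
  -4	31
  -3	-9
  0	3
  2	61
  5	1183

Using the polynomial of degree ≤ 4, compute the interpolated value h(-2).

Evaluate each Lagrange basis at x = -2:
L_0(-2) = (1)·(-2)·(-4)·(-7)/[(-1)·(-4)·(-6)·(-9)] = -7/27
L_1(-2) = (2)·(-2)·(-4)·(-7)/[(1)·(-3)·(-5)·(-8)] = 14/15
L_2(-2) = (2)·(1)·(-4)·(-7)/[(4)·(3)·(-2)·(-5)] = 7/15
L_3(-2) = (2)·(1)·(-2)·(-7)/[(6)·(5)·(2)·(-3)] = -7/45
L_4(-2) = (2)·(1)·(-2)·(-4)/[(9)·(8)·(5)·(3)] = 2/135
Sum: 31·(-7/27) + (-9)·(14/15) + 3·(7/15) + 61·(-7/45) + 1183·(2/135) = -7

-7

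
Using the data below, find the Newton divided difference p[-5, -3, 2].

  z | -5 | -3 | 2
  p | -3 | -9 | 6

p[-5,-3] = (-9 - (-3)) / (-3 - (-5)) = -3
p[-3,2] = (6 - (-9)) / (2 - (-3)) = 3
p[-5,-3,2] = (3 - (-3)) / (2 - (-5)) = 6/7

6/7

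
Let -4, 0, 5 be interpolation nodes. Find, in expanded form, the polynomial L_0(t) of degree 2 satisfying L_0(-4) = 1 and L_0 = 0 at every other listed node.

L_0(t) = (1/36)t^2 - (5/36)t

L_0(t) = t(t - 5) / [(-4)·(-9)]
       = (t^2 - 5t) / (36)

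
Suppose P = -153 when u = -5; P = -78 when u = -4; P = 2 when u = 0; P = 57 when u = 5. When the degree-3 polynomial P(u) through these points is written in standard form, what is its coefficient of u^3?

1

The leading coefficient equals the top divided difference P[-5,-4,0,5].
P[-5,-4] = (-78 - (-153)) / (-4 - (-5)) = 75
P[-4,0] = (2 - (-78)) / (0 - (-4)) = 20
P[0,5] = (57 - 2) / (5 - 0) = 11
P[-5,-4,0] = (20 - 75) / (0 - (-5)) = -11
P[-4,0,5] = (11 - 20) / (5 - (-4)) = -1
P[-5,-4,0,5] = (-1 - (-11)) / (5 - (-5)) = 1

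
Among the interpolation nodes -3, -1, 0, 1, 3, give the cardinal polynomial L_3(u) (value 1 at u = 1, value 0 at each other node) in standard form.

L_3(u) = (u + 3)(u + 1)u(u - 3) / [(4)·(2)·(1)·(-2)]
       = (u^4 + u^3 - 9u^2 - 9u) / (-16)

L_3(u) = -(1/16)u^4 - (1/16)u^3 + (9/16)u^2 + (9/16)u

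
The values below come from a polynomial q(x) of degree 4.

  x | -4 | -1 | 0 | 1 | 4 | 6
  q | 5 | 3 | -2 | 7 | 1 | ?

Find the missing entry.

The 5 known values determine q uniquely (degree ≤ 4).
Evaluate each Lagrange basis at x = 6:
L_0(6) = (7)·(6)·(5)·(2)/[(-3)·(-4)·(-5)·(-8)] = 7/8
L_1(6) = (10)·(6)·(5)·(2)/[(3)·(-1)·(-2)·(-5)] = -20
L_2(6) = (10)·(7)·(5)·(2)/[(4)·(1)·(-1)·(-4)] = 175/4
L_3(6) = (10)·(7)·(6)·(2)/[(5)·(2)·(1)·(-3)] = -28
L_4(6) = (10)·(7)·(6)·(5)/[(8)·(5)·(4)·(3)] = 35/8
Sum: 5·(7/8) + 3·(-20) + (-2)·(175/4) + 7·(-28) + 1·(35/8) = -1339/4

-1339/4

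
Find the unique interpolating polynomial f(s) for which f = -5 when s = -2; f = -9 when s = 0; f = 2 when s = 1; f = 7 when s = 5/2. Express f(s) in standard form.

f(s) = -(74/45)s^3 + (121/45)s^2 + (448/45)s - 9

Build the Lagrange basis polynomials:
L_0(s) = s(s - 1)(s - 5/2) / [-27] = -(1/27)s^3 + (7/54)s^2 - (5/54)s
L_1(s) = (s + 2)(s - 1)(s - 5/2) / [5] = (1/5)s^3 - (3/10)s^2 - (9/10)s + 1
L_2(s) = (s + 2)s(s - 5/2) / [-9/2] = -(2/9)s^3 + (1/9)s^2 + (10/9)s
L_3(s) = (s + 2)s(s - 1) / [135/8] = (8/135)s^3 + (8/135)s^2 - (16/135)s
f(s) = (-5)·L_0 + (-9)·L_1 + 2·L_2 + 7·L_3
  (-5)·L_0(s) = (5/27)s^3 - (35/54)s^2 + (25/54)s
  (-9)·L_1(s) = -(9/5)s^3 + (27/10)s^2 + (81/10)s - 9
  2·L_2(s) = -(4/9)s^3 + (2/9)s^2 + (20/9)s
  7·L_3(s) = (56/135)s^3 + (56/135)s^2 - (112/135)s
Adding term by term: -(74/45)s^3 + (121/45)s^2 + (448/45)s - 9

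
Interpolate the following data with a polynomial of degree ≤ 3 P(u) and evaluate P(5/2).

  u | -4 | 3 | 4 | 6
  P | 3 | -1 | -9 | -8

Evaluate each Lagrange basis at u = 5/2:
L_0(5/2) = (-1/2)·(-3/2)·(-7/2)/[(-7)·(-8)·(-10)] = 3/640
L_1(5/2) = (13/2)·(-3/2)·(-7/2)/[(7)·(-1)·(-3)] = 13/8
L_2(5/2) = (13/2)·(-1/2)·(-7/2)/[(8)·(1)·(-2)] = -91/128
L_3(5/2) = (13/2)·(-1/2)·(-3/2)/[(10)·(3)·(2)] = 13/160
Sum: 3·(3/640) + (-1)·(13/8) + (-9)·(-91/128) + (-8)·(13/160) = 331/80

331/80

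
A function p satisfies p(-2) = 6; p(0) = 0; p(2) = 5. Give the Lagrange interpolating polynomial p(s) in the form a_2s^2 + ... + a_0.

p(s) = (11/8)s^2 - (1/4)s

L_0(s) = s(s - 2) / [8] = (1/8)s^2 - (1/4)s
L_1(s) = (s + 2)(s - 2) / [-4] = -(1/4)s^2 + 1
L_2(s) = (s + 2)s / [8] = (1/8)s^2 + (1/4)s
p(s) = 6·L_0 + 0·L_1 + 5·L_2
  6·L_0(s) = (3/4)s^2 - (3/2)s
  0·L_1(s) = 0
  5·L_2(s) = (5/8)s^2 + (5/4)s
Adding term by term: (11/8)s^2 - (1/4)s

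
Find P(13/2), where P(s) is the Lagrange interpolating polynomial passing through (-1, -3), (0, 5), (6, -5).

-289/28

Evaluate each Lagrange basis at s = 13/2:
L_0(13/2) = (13/2)·(1/2)/[(-1)·(-7)] = 13/28
L_1(13/2) = (15/2)·(1/2)/[(1)·(-6)] = -5/8
L_2(13/2) = (15/2)·(13/2)/[(7)·(6)] = 65/56
Sum: (-3)·(13/28) + 5·(-5/8) + (-5)·(65/56) = -289/28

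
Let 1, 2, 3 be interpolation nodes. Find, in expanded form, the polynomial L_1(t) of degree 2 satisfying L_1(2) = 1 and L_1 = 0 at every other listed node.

L_1(t) = (t - 1)(t - 3) / [(1)·(-1)]
       = (t^2 - 4t + 3) / (-1)

L_1(t) = -t^2 + 4t - 3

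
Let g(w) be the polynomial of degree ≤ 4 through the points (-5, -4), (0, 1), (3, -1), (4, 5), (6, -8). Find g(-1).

2525/198

Evaluate each Lagrange basis at w = -1:
L_0(-1) = (-1)·(-4)·(-5)·(-7)/[(-5)·(-8)·(-9)·(-11)] = 7/198
L_1(-1) = (4)·(-4)·(-5)·(-7)/[(5)·(-3)·(-4)·(-6)] = 14/9
L_2(-1) = (4)·(-1)·(-5)·(-7)/[(8)·(3)·(-1)·(-3)] = -35/18
L_3(-1) = (4)·(-1)·(-4)·(-7)/[(9)·(4)·(1)·(-2)] = 14/9
L_4(-1) = (4)·(-1)·(-4)·(-5)/[(11)·(6)·(3)·(2)] = -20/99
Sum: (-4)·(7/198) + 1·(14/9) + (-1)·(-35/18) + 5·(14/9) + (-8)·(-20/99) = 2525/198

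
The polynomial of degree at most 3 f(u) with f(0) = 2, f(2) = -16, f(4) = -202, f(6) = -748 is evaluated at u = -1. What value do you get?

Using Newton's divided-difference form:
f[0,2] = (-16 - 2) / (2 - 0) = -9
f[2,4] = (-202 - (-16)) / (4 - 2) = -93
f[4,6] = (-748 - (-202)) / (6 - 4) = -273
f[0,2,4] = (-93 - (-9)) / (4 - 0) = -21
f[2,4,6] = (-273 - (-93)) / (6 - 2) = -45
f[0,2,4,6] = (-45 - (-21)) / (6 - 0) = -4
f(-1) = 2 + (-9)·(-1) + (-21)·(-1)·(-3) + (-4)·(-1)·(-3)·(-5) = 8

8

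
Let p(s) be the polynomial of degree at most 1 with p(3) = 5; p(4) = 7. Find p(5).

Evaluate each Lagrange basis at s = 5:
L_0(5) = (1)/[(-1)] = -1
L_1(5) = (2)/[(1)] = 2
Sum: 5·(-1) + 7·(2) = 9

9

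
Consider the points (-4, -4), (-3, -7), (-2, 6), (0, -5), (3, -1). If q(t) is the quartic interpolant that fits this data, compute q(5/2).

-28349/896

Evaluate each Lagrange basis at t = 5/2:
L_0(5/2) = (11/2)·(9/2)·(5/2)·(-1/2)/[(-1)·(-2)·(-4)·(-7)] = -495/896
L_1(5/2) = (13/2)·(9/2)·(5/2)·(-1/2)/[(1)·(-1)·(-3)·(-6)] = 65/32
L_2(5/2) = (13/2)·(11/2)·(5/2)·(-1/2)/[(2)·(1)·(-2)·(-5)] = -143/64
L_3(5/2) = (13/2)·(11/2)·(9/2)·(-1/2)/[(4)·(3)·(2)·(-3)] = 143/128
L_4(5/2) = (13/2)·(11/2)·(9/2)·(5/2)/[(7)·(6)·(5)·(3)] = 143/224
Sum: (-4)·(-495/896) + (-7)·(65/32) + 6·(-143/64) + (-5)·(143/128) + (-1)·(143/224) = -28349/896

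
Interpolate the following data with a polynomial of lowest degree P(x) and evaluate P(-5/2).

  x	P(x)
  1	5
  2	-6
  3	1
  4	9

Using Newton's divided-difference form:
P[1,2] = (-6 - 5) / (2 - 1) = -11
P[2,3] = (1 - (-6)) / (3 - 2) = 7
P[3,4] = (9 - 1) / (4 - 3) = 8
P[1,2,3] = (7 - (-11)) / (3 - 1) = 9
P[2,3,4] = (8 - 7) / (4 - 2) = 1/2
P[1,2,3,4] = (1/2 - 9) / (4 - 1) = -17/6
P(-5/2) = 5 + (-11)·(-7/2) + 9·(-7/2)·(-9/2) + (-17/6)·(-7/2)·(-9/2)·(-11/2) = 6891/16

6891/16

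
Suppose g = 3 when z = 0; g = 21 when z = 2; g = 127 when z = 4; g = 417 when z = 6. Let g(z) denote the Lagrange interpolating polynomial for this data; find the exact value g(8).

L_0(8) = (6)·(4)·(2)/[(-2)·(-4)·(-6)] = -1
L_1(8) = (8)·(4)·(2)/[(2)·(-2)·(-4)] = 4
L_2(8) = (8)·(6)·(2)/[(4)·(2)·(-2)] = -6
L_3(8) = (8)·(6)·(4)/[(6)·(4)·(2)] = 4
Sum: 3·(-1) + 21·(4) + 127·(-6) + 417·(4) = 987

987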